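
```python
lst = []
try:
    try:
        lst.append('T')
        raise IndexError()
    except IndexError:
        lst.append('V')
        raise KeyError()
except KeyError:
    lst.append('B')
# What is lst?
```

Step-by-step execution trace:
1. Inner try: `lst.append('T')` → lst = ['T'].
2. `raise IndexError()` raises IndexError.
3. Inner `except IndexError` matches → `lst.append('V')` → lst = ['T', 'V'].
4. `raise KeyError()` raises KeyError; propagates to outer try.
5. Outer `except KeyError` matches → `lst.append('B')` → lst = ['T', 'V', 'B'].
Result: ['T', 'V', 'B']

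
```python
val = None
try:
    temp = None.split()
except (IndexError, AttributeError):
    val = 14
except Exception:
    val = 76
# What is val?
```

Step-by-step execution trace:
1. `temp = None.split()` raises AttributeError.
2. `except (IndexError, AttributeError)` matches (AttributeError is in the tuple) → val = 14.
3. `except Exception` is not reached.
Result: 14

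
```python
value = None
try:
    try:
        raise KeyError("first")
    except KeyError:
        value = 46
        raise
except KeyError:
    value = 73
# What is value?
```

Step-by-step execution trace:
1. Inner try: `raise KeyError("first")` raises KeyError.
2. Inner `except KeyError` matches → value = 46.
3. bare `raise` re-raises the same KeyError.
4. Outer `except KeyError` matches → value = 73.
Result: 73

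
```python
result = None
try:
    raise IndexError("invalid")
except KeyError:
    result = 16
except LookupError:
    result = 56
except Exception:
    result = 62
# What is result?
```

Step-by-step execution trace:
1. `raise IndexError(...)` raises IndexError.
2. `except KeyError` does not match (IndexError is not a subclass of KeyError); skipped.
3. `except LookupError` matches (IndexError is a subclass of LookupError) → result = 56.
4. `except Exception` is not reached.
Result: 56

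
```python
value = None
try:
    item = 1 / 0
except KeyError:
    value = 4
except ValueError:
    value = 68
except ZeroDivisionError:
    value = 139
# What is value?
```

Step-by-step execution trace:
1. `item = 1 / 0` raises ZeroDivisionError.
2. `except KeyError` does not match ZeroDivisionError; skipped.
3. `except ValueError` does not match ZeroDivisionError; skipped.
4. `except ZeroDivisionError` matches → value = 139.
Result: 139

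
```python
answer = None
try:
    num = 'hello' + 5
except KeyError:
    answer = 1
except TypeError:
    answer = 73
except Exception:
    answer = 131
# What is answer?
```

Step-by-step execution trace:
1. `num = 'hello' + 5` raises TypeError.
2. `except KeyError` does not match TypeError; skipped.
3. `except TypeError` matches → answer = 73.
4. Remaining except clauses are skipped.
Result: 73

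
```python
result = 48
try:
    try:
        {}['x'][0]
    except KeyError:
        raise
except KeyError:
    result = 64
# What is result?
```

Step-by-step execution trace:
1. Inner try: `{}['x'][0]` raises KeyError.
2. Inner `except KeyError` matches; bare `raise` re-raises the same KeyError.
3. Outer `except KeyError` matches → result = 64.
Result: 64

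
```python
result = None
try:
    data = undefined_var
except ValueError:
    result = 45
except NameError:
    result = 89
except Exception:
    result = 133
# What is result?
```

Step-by-step execution trace:
1. `data = undefined_var` raises NameError.
2. `except ValueError` does not match NameError; skipped.
3. `except NameError` matches → result = 89.
4. Remaining except clauses are skipped.
Result: 89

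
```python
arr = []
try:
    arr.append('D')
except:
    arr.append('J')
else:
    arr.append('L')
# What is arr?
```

Step-by-step execution trace:
1. try: `arr.append('D')` → arr = ['D']. No exception raised.
2. `except` is skipped.
3. `else` runs (try completed without exception): `arr.append('L')` → arr = ['D', 'L'].
Result: ['D', 'L']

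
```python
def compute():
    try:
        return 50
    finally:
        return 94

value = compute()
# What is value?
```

Step-by-step execution trace:
1. `compute()` enters try: `return 50` sets pending return value 50.
2. Before returning, `finally: return 94` runs and overrides the pending return.
3. compute() returns 94 → value = 94.
Result: 94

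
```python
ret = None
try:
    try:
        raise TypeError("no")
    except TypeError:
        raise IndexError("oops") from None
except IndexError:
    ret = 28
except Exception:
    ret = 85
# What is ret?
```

Step-by-step execution trace:
1. Inner try raises TypeError; inner `except TypeError` catches it.
2. `raise IndexError(...) from None` raises IndexError (from None suppresses __context__, but the active exception is still IndexError).
3. Outer `except IndexError` matches → ret = 28.
4. `except Exception` is not reached.
Result: 28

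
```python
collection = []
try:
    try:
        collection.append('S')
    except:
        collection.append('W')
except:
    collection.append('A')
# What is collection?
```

Step-by-step execution trace:
1. Inner try: `collection.append('S')` → collection = ['S']. No exception raised.
2. Inner `except` is skipped.
3. Inner try completes normally; outer `except` is skipped.
Result: ['S']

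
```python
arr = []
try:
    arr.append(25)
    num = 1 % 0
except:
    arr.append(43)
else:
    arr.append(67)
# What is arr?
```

Step-by-step execution trace:
1. try: `arr.append(25)` → arr = [25].
2. `num = 1 % 0` raises ZeroDivisionError.
3. bare `except` matches → `arr.append(43)` → arr = [25, 43].
4. `else` is skipped (an exception was raised).
Result: [25, 43]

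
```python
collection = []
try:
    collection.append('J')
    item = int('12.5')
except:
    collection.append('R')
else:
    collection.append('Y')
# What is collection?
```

Step-by-step execution trace:
1. try: `collection.append('J')` → collection = ['J'].
2. `item = int('12.5')` raises ValueError.
3. bare `except` matches → `collection.append('R')` → collection = ['J', 'R'].
4. `else` is skipped (an exception was raised).
Result: ['J', 'R']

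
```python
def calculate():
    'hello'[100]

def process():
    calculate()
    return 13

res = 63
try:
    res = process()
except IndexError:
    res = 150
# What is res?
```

Step-by-step execution trace:
1. res starts at 63.
2. try: `process()` calls `calculate()`.
3. `calculate()` evaluates `'hello'[100]`, which raises IndexError; it propagates through process (uncaught).
4. `return 13` in process is not reached; the assignment to res does not complete.
5. `except IndexError` matches → res = 150.
Result: 150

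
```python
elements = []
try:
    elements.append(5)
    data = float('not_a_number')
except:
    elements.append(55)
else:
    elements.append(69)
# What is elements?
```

Step-by-step execution trace:
1. try: `elements.append(5)` → elements = [5].
2. `data = float('not_a_number')` raises ValueError.
3. bare `except` matches → `elements.append(55)` → elements = [5, 55].
4. `else` is skipped (an exception was raised).
Result: [5, 55]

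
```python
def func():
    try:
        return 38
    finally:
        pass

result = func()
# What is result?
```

Step-by-step execution trace:
1. `func()` enters try: `return 38` sets pending return value 38.
2. Before returning, `finally: pass` runs (no effect).
3. func() returns 38 → result = 38.
Result: 38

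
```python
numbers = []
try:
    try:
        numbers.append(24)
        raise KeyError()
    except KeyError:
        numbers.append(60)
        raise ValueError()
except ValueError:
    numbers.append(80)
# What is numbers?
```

Step-by-step execution trace:
1. Inner try: `numbers.append(24)` → numbers = [24].
2. `raise KeyError()` raises KeyError.
3. Inner `except KeyError` matches → `numbers.append(60)` → numbers = [24, 60].
4. `raise ValueError()` raises ValueError; propagates to outer try.
5. Outer `except ValueError` matches → `numbers.append(80)` → numbers = [24, 60, 80].
Result: [24, 60, 80]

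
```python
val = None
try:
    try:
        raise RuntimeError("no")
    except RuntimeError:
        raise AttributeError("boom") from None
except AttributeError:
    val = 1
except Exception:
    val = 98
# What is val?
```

Step-by-step execution trace:
1. Inner try raises RuntimeError; inner `except RuntimeError` catches it.
2. `raise AttributeError(...) from None` raises AttributeError (from None suppresses __context__, but the active exception is still AttributeError).
3. Outer `except AttributeError` matches → val = 1.
4. `except Exception` is not reached.
Result: 1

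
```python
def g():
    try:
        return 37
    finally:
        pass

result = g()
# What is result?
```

Step-by-step execution trace:
1. `g()` enters try: `return 37` sets pending return value 37.
2. Before returning, `finally: pass` runs (no effect).
3. g() returns 37 → result = 37.
Result: 37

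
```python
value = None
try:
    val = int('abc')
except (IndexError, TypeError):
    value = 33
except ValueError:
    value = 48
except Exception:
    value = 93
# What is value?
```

Step-by-step execution trace:
1. `val = int('abc')` raises ValueError.
2. `except (IndexError, TypeError)` does not match ValueError; skipped.
3. `except ValueError` matches (exact type match) → value = 48.
4. `except Exception` is not reached.
Result: 48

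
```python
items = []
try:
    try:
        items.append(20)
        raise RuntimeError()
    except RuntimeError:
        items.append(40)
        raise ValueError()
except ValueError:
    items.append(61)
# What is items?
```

Step-by-step execution trace:
1. Inner try: `items.append(20)` → items = [20].
2. `raise RuntimeError()` raises RuntimeError.
3. Inner `except RuntimeError` matches → `items.append(40)` → items = [20, 40].
4. `raise ValueError()` raises ValueError; propagates to outer try.
5. Outer `except ValueError` matches → `items.append(61)` → items = [20, 40, 61].
Result: [20, 40, 61]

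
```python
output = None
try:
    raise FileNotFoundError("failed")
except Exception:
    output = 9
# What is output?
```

Step-by-step execution trace:
1. `raise FileNotFoundError(...)` raises FileNotFoundError.
2. `except Exception` matches (FileNotFoundError is a subclass of Exception) → output = 9.
Result: 9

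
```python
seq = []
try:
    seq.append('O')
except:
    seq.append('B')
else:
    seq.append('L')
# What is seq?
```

Step-by-step execution trace:
1. try: `seq.append('O')` → seq = ['O']. No exception raised.
2. `except` is skipped.
3. `else` runs (try completed without exception): `seq.append('L')` → seq = ['O', 'L'].
Result: ['O', 'L']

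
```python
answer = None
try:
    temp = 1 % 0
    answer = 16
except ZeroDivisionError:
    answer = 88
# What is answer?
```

Step-by-step execution trace:
1. `temp = 1 % 0` raises ZeroDivisionError.
2. `answer = 16` is not reached.
3. `except ZeroDivisionError` matches → answer = 88.
Result: 88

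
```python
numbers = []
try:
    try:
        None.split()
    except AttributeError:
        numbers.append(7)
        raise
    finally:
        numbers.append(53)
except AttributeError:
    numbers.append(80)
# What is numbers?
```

Step-by-step execution trace:
1. Inner try: `None.split()` raises AttributeError.
2. Inner `except AttributeError` matches → `numbers.append(7)` → numbers = [7].
3. bare `raise` re-raises AttributeError.
4. Inner `finally` runs during unwinding: `numbers.append(53)` → numbers = [7, 53].
5. Outer `except AttributeError` matches → `numbers.append(80)` → numbers = [7, 53, 80].
Result: [7, 53, 80]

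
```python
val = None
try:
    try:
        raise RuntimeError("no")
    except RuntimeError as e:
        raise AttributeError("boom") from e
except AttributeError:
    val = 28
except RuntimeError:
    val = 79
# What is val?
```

Step-by-step execution trace:
1. Inner try raises RuntimeError; inner `except RuntimeError as e` catches it.
2. `raise AttributeError(...) from e` raises AttributeError (RuntimeError is attached as __cause__, but only AttributeError is active).
3. Outer `except AttributeError` matches → val = 28.
4. `except RuntimeError` is not reached.
Result: 28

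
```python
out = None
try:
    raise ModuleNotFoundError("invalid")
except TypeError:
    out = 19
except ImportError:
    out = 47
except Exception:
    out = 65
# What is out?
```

Step-by-step execution trace:
1. `raise ModuleNotFoundError(...)` raises ModuleNotFoundError.
2. `except TypeError` does not match (ModuleNotFoundError is not a subclass of TypeError); skipped.
3. `except ImportError` matches (ModuleNotFoundError is a subclass of ImportError) → out = 47.
4. `except Exception` is not reached.
Result: 47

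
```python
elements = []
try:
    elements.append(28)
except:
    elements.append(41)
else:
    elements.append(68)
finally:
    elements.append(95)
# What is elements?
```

Step-by-step execution trace:
1. try: `elements.append(28)` → elements = [28]. No exception raised.
2. `except` is skipped.
3. `else` runs: `elements.append(68)` → elements = [28, 68].
4. `finally` always runs: `elements.append(95)` → elements = [28, 68, 95].
Result: [28, 68, 95]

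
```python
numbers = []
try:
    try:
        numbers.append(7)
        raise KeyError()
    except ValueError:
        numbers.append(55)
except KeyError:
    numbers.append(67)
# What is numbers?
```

Step-by-step execution trace:
1. Inner try: `numbers.append(7)` → numbers = [7].
2. `raise KeyError()` raises KeyError.
3. Inner `except ValueError` does not match KeyError; exception propagates to outer try.
4. Outer `except KeyError` matches → `numbers.append(67)` → numbers = [7, 67].
Result: [7, 67]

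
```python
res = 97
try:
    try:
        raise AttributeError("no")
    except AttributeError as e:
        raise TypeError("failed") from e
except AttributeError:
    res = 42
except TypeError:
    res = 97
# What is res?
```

Step-by-step execution trace:
1. Inner try raises AttributeError; inner `except AttributeError as e` catches it.
2. `raise TypeError(...) from e` raises TypeError (AttributeError is attached as __cause__, but only TypeError is active).
3. Outer `except AttributeError` does not match TypeError; skipped.
4. Outer `except TypeError` matches → res = 97.
Result: 97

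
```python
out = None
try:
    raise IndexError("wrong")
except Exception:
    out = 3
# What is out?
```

Step-by-step execution trace:
1. `raise IndexError(...)` raises IndexError.
2. `except Exception` matches (IndexError is a subclass of Exception) → out = 3.
Result: 3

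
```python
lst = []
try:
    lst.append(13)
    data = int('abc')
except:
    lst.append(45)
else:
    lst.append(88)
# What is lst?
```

Step-by-step execution trace:
1. try: `lst.append(13)` → lst = [13].
2. `data = int('abc')` raises ValueError.
3. bare `except` matches → `lst.append(45)` → lst = [13, 45].
4. `else` is skipped (an exception was raised).
Result: [13, 45]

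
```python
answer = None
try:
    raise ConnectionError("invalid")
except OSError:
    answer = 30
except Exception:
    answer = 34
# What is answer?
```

Step-by-step execution trace:
1. `raise ConnectionError(...)` raises ConnectionError.
2. `except OSError` matches (ConnectionError is a subclass of OSError) → answer = 30.
3. `except Exception` is not reached.
Result: 30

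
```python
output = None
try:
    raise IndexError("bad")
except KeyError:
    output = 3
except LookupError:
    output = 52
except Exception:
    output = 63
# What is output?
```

Step-by-step execution trace:
1. `raise IndexError(...)` raises IndexError.
2. `except KeyError` does not match (IndexError is not a subclass of KeyError); skipped.
3. `except LookupError` matches (IndexError is a subclass of LookupError) → output = 52.
4. `except Exception` is not reached.
Result: 52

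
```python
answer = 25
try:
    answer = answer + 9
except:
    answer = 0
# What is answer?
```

Step-by-step execution trace:
1. answer starts at 25.
2. try: `answer = answer + 9` → answer = 34. No exception raised.
3. `except` is skipped.
Result: 34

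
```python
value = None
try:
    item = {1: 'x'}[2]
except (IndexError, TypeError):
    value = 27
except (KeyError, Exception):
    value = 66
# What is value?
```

Step-by-step execution trace:
1. `item = {1: 'x'}[2]` raises KeyError.
2. `except (IndexError, TypeError)` does not match KeyError; skipped.
3. `except (KeyError, Exception)` matches (KeyError is in the tuple) → value = 66.
Result: 66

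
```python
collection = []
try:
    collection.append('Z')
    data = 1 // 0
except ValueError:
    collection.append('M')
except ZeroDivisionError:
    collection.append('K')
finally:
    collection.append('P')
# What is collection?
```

Step-by-step execution trace:
1. try: `collection.append('Z')` → collection = ['Z'].
2. `data = 1 // 0` raises ZeroDivisionError.
3. `except ValueError` does not match ZeroDivisionError; skipped.
4. `except ZeroDivisionError` matches → `collection.append('K')` → collection = ['Z', 'K'].
5. finally always runs: `collection.append('P')` → collection = ['Z', 'K', 'P'].
Result: ['Z', 'K', 'P']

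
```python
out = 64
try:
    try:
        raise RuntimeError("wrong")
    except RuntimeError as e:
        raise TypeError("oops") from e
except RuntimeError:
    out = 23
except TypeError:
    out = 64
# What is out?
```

Step-by-step execution trace:
1. Inner try raises RuntimeError; inner `except RuntimeError as e` catches it.
2. `raise TypeError(...) from e` raises TypeError (RuntimeError is attached as __cause__, but only TypeError is active).
3. Outer `except RuntimeError` does not match TypeError; skipped.
4. Outer `except TypeError` matches → out = 64.
Result: 64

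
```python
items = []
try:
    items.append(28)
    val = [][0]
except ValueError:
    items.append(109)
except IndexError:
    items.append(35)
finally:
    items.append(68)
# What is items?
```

Step-by-step execution trace:
1. try: `items.append(28)` → items = [28].
2. `val = [][0]` raises IndexError.
3. `except ValueError` does not match IndexError; skipped.
4. `except IndexError` matches → `items.append(35)` → items = [28, 35].
5. finally always runs: `items.append(68)` → items = [28, 35, 68].
Result: [28, 35, 68]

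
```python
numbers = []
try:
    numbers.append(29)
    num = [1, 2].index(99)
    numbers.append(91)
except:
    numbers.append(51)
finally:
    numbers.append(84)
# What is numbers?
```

Step-by-step execution trace:
1. try: `numbers.append(29)` → numbers = [29].
2. `num = [1, 2].index(99)` raises ValueError; `numbers.append(91)` is not reached.
3. bare `except` matches → `numbers.append(51)` → numbers = [29, 51].
4. finally always runs: `numbers.append(84)` → numbers = [29, 51, 84].
Result: [29, 51, 84]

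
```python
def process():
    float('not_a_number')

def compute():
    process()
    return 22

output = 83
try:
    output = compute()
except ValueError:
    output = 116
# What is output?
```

Step-by-step execution trace:
1. output starts at 83.
2. try: `compute()` calls `process()`.
3. `process()` evaluates `float('not_a_number')`, which raises ValueError; it propagates through compute (uncaught).
4. `return 22` in compute is not reached; the assignment to output does not complete.
5. `except ValueError` matches → output = 116.
Result: 116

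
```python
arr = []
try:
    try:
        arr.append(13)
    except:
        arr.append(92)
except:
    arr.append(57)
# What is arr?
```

Step-by-step execution trace:
1. Inner try: `arr.append(13)` → arr = [13]. No exception raised.
2. Inner `except` is skipped.
3. Inner try completes normally; outer `except` is skipped.
Result: [13]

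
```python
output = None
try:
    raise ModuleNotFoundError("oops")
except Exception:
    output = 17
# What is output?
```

Step-by-step execution trace:
1. `raise ModuleNotFoundError(...)` raises ModuleNotFoundError.
2. `except Exception` matches (ModuleNotFoundError is a subclass of Exception) → output = 17.
Result: 17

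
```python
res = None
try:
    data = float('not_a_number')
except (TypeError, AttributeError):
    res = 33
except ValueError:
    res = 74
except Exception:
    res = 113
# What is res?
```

Step-by-step execution trace:
1. `data = float('not_a_number')` raises ValueError.
2. `except (TypeError, AttributeError)` does not match ValueError; skipped.
3. `except ValueError` matches (exact type match) → res = 74.
4. `except Exception` is not reached.
Result: 74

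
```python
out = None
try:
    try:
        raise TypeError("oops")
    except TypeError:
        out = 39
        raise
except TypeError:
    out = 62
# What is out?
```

Step-by-step execution trace:
1. Inner try: `raise TypeError("oops")` raises TypeError.
2. Inner `except TypeError` matches → out = 39.
3. bare `raise` re-raises the same TypeError.
4. Outer `except TypeError` matches → out = 62.
Result: 62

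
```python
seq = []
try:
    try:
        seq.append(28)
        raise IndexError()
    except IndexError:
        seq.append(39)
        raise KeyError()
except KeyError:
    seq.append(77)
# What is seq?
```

Step-by-step execution trace:
1. Inner try: `seq.append(28)` → seq = [28].
2. `raise IndexError()` raises IndexError.
3. Inner `except IndexError` matches → `seq.append(39)` → seq = [28, 39].
4. `raise KeyError()` raises KeyError; propagates to outer try.
5. Outer `except KeyError` matches → `seq.append(77)` → seq = [28, 39, 77].
Result: [28, 39, 77]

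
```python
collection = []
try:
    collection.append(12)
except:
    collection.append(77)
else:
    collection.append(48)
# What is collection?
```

Step-by-step execution trace:
1. try: `collection.append(12)` → collection = [12]. No exception raised.
2. `except` is skipped.
3. `else` runs (try completed without exception): `collection.append(48)` → collection = [12, 48].
Result: [12, 48]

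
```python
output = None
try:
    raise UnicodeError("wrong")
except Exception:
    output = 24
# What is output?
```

Step-by-step execution trace:
1. `raise UnicodeError(...)` raises UnicodeError.
2. `except Exception` matches (UnicodeError is a subclass of Exception) → output = 24.
Result: 24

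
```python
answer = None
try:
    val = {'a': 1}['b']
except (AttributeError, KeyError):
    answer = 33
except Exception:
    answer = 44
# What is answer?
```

Step-by-step execution trace:
1. `val = {'a': 1}['b']` raises KeyError.
2. `except (AttributeError, KeyError)` matches (KeyError is in the tuple) → answer = 33.
3. `except Exception` is not reached.
Result: 33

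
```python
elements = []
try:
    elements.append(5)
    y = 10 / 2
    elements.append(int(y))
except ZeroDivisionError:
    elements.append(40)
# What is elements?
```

Step-by-step execution trace:
1. try: `elements.append(5)` → elements = [5].
2. `y = 10 / 2` → y = 5.0. No exception raised.
3. `elements.append(int(y))` → elements = [5, 5].
4. `except ZeroDivisionError` is skipped (no exception was raised).
Result: [5, 5]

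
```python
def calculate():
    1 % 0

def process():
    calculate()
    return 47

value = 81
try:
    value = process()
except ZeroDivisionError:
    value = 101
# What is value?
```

Step-by-step execution trace:
1. value starts at 81.
2. try: `process()` calls `calculate()`.
3. `calculate()` evaluates `1 % 0`, which raises ZeroDivisionError; it propagates through process (uncaught).
4. `return 47` in process is not reached; the assignment to value does not complete.
5. `except ZeroDivisionError` matches → value = 101.
Result: 101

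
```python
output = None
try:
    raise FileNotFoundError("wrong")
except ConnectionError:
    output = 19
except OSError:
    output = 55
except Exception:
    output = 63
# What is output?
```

Step-by-step execution trace:
1. `raise FileNotFoundError(...)` raises FileNotFoundError.
2. `except ConnectionError` does not match (FileNotFoundError is not a subclass of ConnectionError); skipped.
3. `except OSError` matches (FileNotFoundError is a subclass of OSError) → output = 55.
4. `except Exception` is not reached.
Result: 55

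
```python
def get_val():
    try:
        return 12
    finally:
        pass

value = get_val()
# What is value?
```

Step-by-step execution trace:
1. `get_val()` enters try: `return 12` sets pending return value 12.
2. Before returning, `finally: pass` runs (no effect).
3. get_val() returns 12 → value = 12.
Result: 12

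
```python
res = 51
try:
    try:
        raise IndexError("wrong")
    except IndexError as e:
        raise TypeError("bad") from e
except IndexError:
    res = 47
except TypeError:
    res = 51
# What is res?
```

Step-by-step execution trace:
1. Inner try raises IndexError; inner `except IndexError as e` catches it.
2. `raise TypeError(...) from e` raises TypeError (IndexError is attached as __cause__, but only TypeError is active).
3. Outer `except IndexError` does not match TypeError; skipped.
4. Outer `except TypeError` matches → res = 51.
Result: 51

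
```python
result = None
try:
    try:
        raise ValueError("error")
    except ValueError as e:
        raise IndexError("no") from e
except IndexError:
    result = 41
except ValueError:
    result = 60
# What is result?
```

Step-by-step execution trace:
1. Inner try raises ValueError; inner `except ValueError as e` catches it.
2. `raise IndexError(...) from e` raises IndexError (ValueError is attached as __cause__, but only IndexError is active).
3. Outer `except IndexError` matches → result = 41.
4. `except ValueError` is not reached.
Result: 41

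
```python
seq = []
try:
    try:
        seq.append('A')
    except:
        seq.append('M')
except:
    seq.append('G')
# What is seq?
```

Step-by-step execution trace:
1. Inner try: `seq.append('A')` → seq = ['A']. No exception raised.
2. Inner `except` is skipped.
3. Inner try completes normally; outer `except` is skipped.
Result: ['A']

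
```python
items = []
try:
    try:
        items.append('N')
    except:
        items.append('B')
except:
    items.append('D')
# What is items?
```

Step-by-step execution trace:
1. Inner try: `items.append('N')` → items = ['N']. No exception raised.
2. Inner `except` is skipped.
3. Inner try completes normally; outer `except` is skipped.
Result: ['N']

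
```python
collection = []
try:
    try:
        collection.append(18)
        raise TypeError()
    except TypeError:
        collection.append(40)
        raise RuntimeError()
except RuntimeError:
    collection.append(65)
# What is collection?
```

Step-by-step execution trace:
1. Inner try: `collection.append(18)` → collection = [18].
2. `raise TypeError()` raises TypeError.
3. Inner `except TypeError` matches → `collection.append(40)` → collection = [18, 40].
4. `raise RuntimeError()` raises RuntimeError; propagates to outer try.
5. Outer `except RuntimeError` matches → `collection.append(65)` → collection = [18, 40, 65].
Result: [18, 40, 65]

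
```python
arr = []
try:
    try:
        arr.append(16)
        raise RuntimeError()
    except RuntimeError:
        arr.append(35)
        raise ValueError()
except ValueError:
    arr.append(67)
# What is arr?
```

Step-by-step execution trace:
1. Inner try: `arr.append(16)` → arr = [16].
2. `raise RuntimeError()` raises RuntimeError.
3. Inner `except RuntimeError` matches → `arr.append(35)` → arr = [16, 35].
4. `raise ValueError()` raises ValueError; propagates to outer try.
5. Outer `except ValueError` matches → `arr.append(67)` → arr = [16, 35, 67].
Result: [16, 35, 67]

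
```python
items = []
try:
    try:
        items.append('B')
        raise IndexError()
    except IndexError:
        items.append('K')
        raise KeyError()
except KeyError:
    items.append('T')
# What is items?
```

Step-by-step execution trace:
1. Inner try: `items.append('B')` → items = ['B'].
2. `raise IndexError()` raises IndexError.
3. Inner `except IndexError` matches → `items.append('K')` → items = ['B', 'K'].
4. `raise KeyError()` raises KeyError; propagates to outer try.
5. Outer `except KeyError` matches → `items.append('T')` → items = ['B', 'K', 'T'].
Result: ['B', 'K', 'T']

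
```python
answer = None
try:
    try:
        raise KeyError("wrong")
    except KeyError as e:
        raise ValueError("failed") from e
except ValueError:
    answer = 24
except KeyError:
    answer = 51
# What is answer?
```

Step-by-step execution trace:
1. Inner try raises KeyError; inner `except KeyError as e` catches it.
2. `raise ValueError(...) from e` raises ValueError (KeyError is attached as __cause__, but only ValueError is active).
3. Outer `except ValueError` matches → answer = 24.
4. `except KeyError` is not reached.
Result: 24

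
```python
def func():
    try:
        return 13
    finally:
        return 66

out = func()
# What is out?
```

Step-by-step execution trace:
1. `func()` enters try: `return 13` sets pending return value 13.
2. Before returning, `finally: return 66` runs and overrides the pending return.
3. func() returns 66 → out = 66.
Result: 66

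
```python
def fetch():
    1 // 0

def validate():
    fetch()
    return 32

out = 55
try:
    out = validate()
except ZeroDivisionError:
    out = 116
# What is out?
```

Step-by-step execution trace:
1. out starts at 55.
2. try: `validate()` calls `fetch()`.
3. `fetch()` evaluates `1 // 0`, which raises ZeroDivisionError; it propagates through validate (uncaught).
4. `return 32` in validate is not reached; the assignment to out does not complete.
5. `except ZeroDivisionError` matches → out = 116.
Result: 116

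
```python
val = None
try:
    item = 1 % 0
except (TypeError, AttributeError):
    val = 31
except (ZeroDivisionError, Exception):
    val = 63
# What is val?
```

Step-by-step execution trace:
1. `item = 1 % 0` raises ZeroDivisionError.
2. `except (TypeError, AttributeError)` does not match ZeroDivisionError; skipped.
3. `except (ZeroDivisionError, Exception)` matches (ZeroDivisionError is in the tuple) → val = 63.
Result: 63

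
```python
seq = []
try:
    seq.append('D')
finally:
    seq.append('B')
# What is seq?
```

Step-by-step execution trace:
1. try: `seq.append('D')` → seq = ['D'].
2. The try body completes without raising.
3. finally always runs: `seq.append('B')` → seq = ['D', 'B'].
Result: ['D', 'B']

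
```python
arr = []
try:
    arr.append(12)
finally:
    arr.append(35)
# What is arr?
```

Step-by-step execution trace:
1. try: `arr.append(12)` → arr = [12].
2. The try body completes without raising.
3. finally always runs: `arr.append(35)` → arr = [12, 35].
Result: [12, 35]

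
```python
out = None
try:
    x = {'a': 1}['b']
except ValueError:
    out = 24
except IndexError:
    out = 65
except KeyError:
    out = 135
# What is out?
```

Step-by-step execution trace:
1. `x = {'a': 1}['b']` raises KeyError.
2. `except ValueError` does not match KeyError; skipped.
3. `except IndexError` does not match KeyError; skipped.
4. `except KeyError` matches → out = 135.
Result: 135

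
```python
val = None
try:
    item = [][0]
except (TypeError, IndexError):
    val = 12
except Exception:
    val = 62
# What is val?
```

Step-by-step execution trace:
1. `item = [][0]` raises IndexError.
2. `except (TypeError, IndexError)` matches (IndexError is in the tuple) → val = 12.
3. `except Exception` is not reached.
Result: 12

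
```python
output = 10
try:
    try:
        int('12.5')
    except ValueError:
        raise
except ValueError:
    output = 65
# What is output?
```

Step-by-step execution trace:
1. Inner try: `int('12.5')` raises ValueError.
2. Inner `except ValueError` matches; bare `raise` re-raises the same ValueError.
3. Outer `except ValueError` matches → output = 65.
Result: 65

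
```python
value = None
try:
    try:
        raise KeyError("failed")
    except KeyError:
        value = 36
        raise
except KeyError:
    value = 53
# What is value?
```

Step-by-step execution trace:
1. Inner try: `raise KeyError("failed")` raises KeyError.
2. Inner `except KeyError` matches → value = 36.
3. bare `raise` re-raises the same KeyError.
4. Outer `except KeyError` matches → value = 53.
Result: 53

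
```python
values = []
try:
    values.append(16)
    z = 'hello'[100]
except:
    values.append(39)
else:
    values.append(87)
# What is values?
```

Step-by-step execution trace:
1. try: `values.append(16)` → values = [16].
2. `z = 'hello'[100]` raises IndexError.
3. bare `except` matches → `values.append(39)` → values = [16, 39].
4. `else` is skipped (an exception was raised).
Result: [16, 39]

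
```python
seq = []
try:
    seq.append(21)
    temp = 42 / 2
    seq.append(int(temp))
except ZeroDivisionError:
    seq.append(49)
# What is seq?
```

Step-by-step execution trace:
1. try: `seq.append(21)` → seq = [21].
2. `temp = 42 / 2` → temp = 21.0. No exception raised.
3. `seq.append(int(temp))` → seq = [21, 21].
4. `except ZeroDivisionError` is skipped (no exception was raised).
Result: [21, 21]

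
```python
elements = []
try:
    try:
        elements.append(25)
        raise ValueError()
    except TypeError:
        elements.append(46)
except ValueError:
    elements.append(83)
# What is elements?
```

Step-by-step execution trace:
1. Inner try: `elements.append(25)` → elements = [25].
2. `raise ValueError()` raises ValueError.
3. Inner `except TypeError` does not match ValueError; exception propagates to outer try.
4. Outer `except ValueError` matches → `elements.append(83)` → elements = [25, 83].
Result: [25, 83]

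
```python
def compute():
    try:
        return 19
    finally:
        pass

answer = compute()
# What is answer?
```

Step-by-step execution trace:
1. `compute()` enters try: `return 19` sets pending return value 19.
2. Before returning, `finally: pass` runs (no effect).
3. compute() returns 19 → answer = 19.
Result: 19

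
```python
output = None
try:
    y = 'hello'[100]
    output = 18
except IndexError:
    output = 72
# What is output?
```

Step-by-step execution trace:
1. `y = 'hello'[100]` raises IndexError.
2. `output = 18` is not reached.
3. `except IndexError` matches → output = 72.
Result: 72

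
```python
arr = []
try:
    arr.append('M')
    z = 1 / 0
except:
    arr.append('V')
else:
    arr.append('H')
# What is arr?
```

Step-by-step execution trace:
1. try: `arr.append('M')` → arr = ['M'].
2. `z = 1 / 0` raises ZeroDivisionError.
3. bare `except` matches → `arr.append('V')` → arr = ['M', 'V'].
4. `else` is skipped (an exception was raised).
Result: ['M', 'V']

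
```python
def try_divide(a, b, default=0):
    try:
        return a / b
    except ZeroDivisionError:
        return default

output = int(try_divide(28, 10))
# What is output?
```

Step-by-step execution trace:
1. `try_divide(28, 10)` enters try: `return 28 / 10` → returns 2.8. No exception raised.
2. `except ZeroDivisionError` is skipped.
3. `int(2.8)` → 2 → output = 2.
Result: 2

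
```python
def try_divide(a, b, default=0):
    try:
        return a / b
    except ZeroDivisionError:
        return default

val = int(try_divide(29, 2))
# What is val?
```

Step-by-step execution trace:
1. `try_divide(29, 2)` enters try: `return 29 / 2` → returns 14.5. No exception raised.
2. `except ZeroDivisionError` is skipped.
3. `int(14.5)` → 14 → val = 14.
Result: 14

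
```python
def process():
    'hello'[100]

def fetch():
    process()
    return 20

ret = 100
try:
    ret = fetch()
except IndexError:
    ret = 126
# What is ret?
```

Step-by-step execution trace:
1. ret starts at 100.
2. try: `fetch()` calls `process()`.
3. `process()` evaluates `'hello'[100]`, which raises IndexError; it propagates through fetch (uncaught).
4. `return 20` in fetch is not reached; the assignment to ret does not complete.
5. `except IndexError` matches → ret = 126.
Result: 126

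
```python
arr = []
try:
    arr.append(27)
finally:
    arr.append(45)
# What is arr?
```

Step-by-step execution trace:
1. try: `arr.append(27)` → arr = [27].
2. The try body completes without raising.
3. finally always runs: `arr.append(45)` → arr = [27, 45].
Result: [27, 45]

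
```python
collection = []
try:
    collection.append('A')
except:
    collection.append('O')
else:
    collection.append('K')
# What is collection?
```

Step-by-step execution trace:
1. try: `collection.append('A')` → collection = ['A']. No exception raised.
2. `except` is skipped.
3. `else` runs (try completed without exception): `collection.append('K')` → collection = ['A', 'K'].
Result: ['A', 'K']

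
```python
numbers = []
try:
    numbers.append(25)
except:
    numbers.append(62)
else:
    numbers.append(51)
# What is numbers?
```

Step-by-step execution trace:
1. try: `numbers.append(25)` → numbers = [25]. No exception raised.
2. `except` is skipped.
3. `else` runs (try completed without exception): `numbers.append(51)` → numbers = [25, 51].
Result: [25, 51]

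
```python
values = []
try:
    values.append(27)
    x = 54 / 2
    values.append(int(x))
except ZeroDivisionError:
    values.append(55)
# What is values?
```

Step-by-step execution trace:
1. try: `values.append(27)` → values = [27].
2. `x = 54 / 2` → x = 27.0. No exception raised.
3. `values.append(int(x))` → values = [27, 27].
4. `except ZeroDivisionError` is skipped (no exception was raised).
Result: [27, 27]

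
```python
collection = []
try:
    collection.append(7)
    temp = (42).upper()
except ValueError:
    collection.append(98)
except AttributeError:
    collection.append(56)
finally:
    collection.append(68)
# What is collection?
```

Step-by-step execution trace:
1. try: `collection.append(7)` → collection = [7].
2. `temp = (42).upper()` raises AttributeError.
3. `except ValueError` does not match AttributeError; skipped.
4. `except AttributeError` matches → `collection.append(56)` → collection = [7, 56].
5. finally always runs: `collection.append(68)` → collection = [7, 56, 68].
Result: [7, 56, 68]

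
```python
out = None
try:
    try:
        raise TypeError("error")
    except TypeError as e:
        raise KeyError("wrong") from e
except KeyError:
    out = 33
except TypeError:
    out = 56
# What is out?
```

Step-by-step execution trace:
1. Inner try raises TypeError; inner `except TypeError as e` catches it.
2. `raise KeyError(...) from e` raises KeyError (TypeError is attached as __cause__, but only KeyError is active).
3. Outer `except KeyError` matches → out = 33.
4. `except TypeError` is not reached.
Result: 33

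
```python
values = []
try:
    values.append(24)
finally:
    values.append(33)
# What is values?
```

Step-by-step execution trace:
1. try: `values.append(24)` → values = [24].
2. The try body completes without raising.
3. finally always runs: `values.append(33)` → values = [24, 33].
Result: [24, 33]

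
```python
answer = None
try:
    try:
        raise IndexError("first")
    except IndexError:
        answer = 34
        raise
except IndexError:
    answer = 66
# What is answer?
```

Step-by-step execution trace:
1. Inner try: `raise IndexError("first")` raises IndexError.
2. Inner `except IndexError` matches → answer = 34.
3. bare `raise` re-raises the same IndexError.
4. Outer `except IndexError` matches → answer = 66.
Result: 66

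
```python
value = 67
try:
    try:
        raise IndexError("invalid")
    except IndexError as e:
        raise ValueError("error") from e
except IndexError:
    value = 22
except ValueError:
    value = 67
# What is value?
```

Step-by-step execution trace:
1. Inner try raises IndexError; inner `except IndexError as e` catches it.
2. `raise ValueError(...) from e` raises ValueError (IndexError is attached as __cause__, but only ValueError is active).
3. Outer `except IndexError` does not match ValueError; skipped.
4. Outer `except ValueError` matches → value = 67.
Result: 67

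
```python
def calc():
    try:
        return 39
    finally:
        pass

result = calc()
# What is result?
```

Step-by-step execution trace:
1. `calc()` enters try: `return 39` sets pending return value 39.
2. Before returning, `finally: pass` runs (no effect).
3. calc() returns 39 → result = 39.
Result: 39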